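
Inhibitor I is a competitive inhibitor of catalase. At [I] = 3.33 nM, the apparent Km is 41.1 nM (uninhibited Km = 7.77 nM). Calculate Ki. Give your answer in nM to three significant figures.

Competitive: Km,app = α·Km with α = 1 + [I]/Ki.
α = Km,app/Km = 41.1/7.77 = 5.290.
Ki = [I]/(α − 1) = 3.33/4.290 = 0.776 nM.

0.776 nM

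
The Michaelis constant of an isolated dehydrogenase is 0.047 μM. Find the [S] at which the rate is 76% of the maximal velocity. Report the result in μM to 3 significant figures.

0.149 μM

v/Vmax = [S]/(Km+[S]) = 0.76, so [S] = Km·0.76/(1 − 0.76) = 0.047 × 3.167.
[S] = 0.149 μM.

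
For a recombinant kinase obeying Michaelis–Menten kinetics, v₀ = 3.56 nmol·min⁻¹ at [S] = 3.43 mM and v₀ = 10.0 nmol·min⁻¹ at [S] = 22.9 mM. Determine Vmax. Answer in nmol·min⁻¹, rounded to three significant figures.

14.7 nmol·min⁻¹

From v = Vmax[S]/(Km+[S]), each point gives Vmax = v(Km+[S])/[S].
Equating: 3.56(Km+3.43)/3.43 = 10.0(Km+22.9)/22.9.
1.038·Km + 3.56 = 0.4367·Km + 10.0, so (1.038 − 0.4367)·Km = 10.0 − 3.56.
Km = 6.440/0.6012 = 10.7 mM; then Vmax = 3.56(10.7+3.43)/3.43 = 14.7 nmol·min⁻¹.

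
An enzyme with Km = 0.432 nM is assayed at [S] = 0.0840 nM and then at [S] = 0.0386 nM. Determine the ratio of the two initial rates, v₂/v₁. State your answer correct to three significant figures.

Since Vmax cancels, v₂/v₁ = [S]₂(Km+[S]₁) / [S]₁(Km+[S]₂).
= 0.0386×(0.432+0.0840) / (0.0840×(0.432+0.0386)) = 0.01992/0.03953 = 0.504.

0.504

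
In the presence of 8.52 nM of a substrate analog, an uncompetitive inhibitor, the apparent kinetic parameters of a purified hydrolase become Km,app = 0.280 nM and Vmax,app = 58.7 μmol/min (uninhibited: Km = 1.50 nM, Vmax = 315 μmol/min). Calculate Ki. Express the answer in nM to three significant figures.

1.95 nM

Uncompetitive: Vmax,app = Vmax/α (and Km,app = Km/α) with α = 1 + [I]/Ki.
α = Vmax/Vmax,app = 315/58.7 = 5.366.
Ki = [I]/(α − 1) = 8.52/4.366 = 1.95 nM.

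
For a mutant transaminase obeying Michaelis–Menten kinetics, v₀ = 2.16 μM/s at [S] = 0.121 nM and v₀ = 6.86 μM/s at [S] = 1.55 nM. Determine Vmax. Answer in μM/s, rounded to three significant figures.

8.41 μM/s

In reciprocal form, 1/v = (Km/Vmax)·(1/[S]) + 1/Vmax. The two points give (1/[S], 1/v) = (8.264, 0.4630) and (0.6452, 0.1458).
Slope = (0.4630 − 0.1458)/(8.264 − 0.6452) = 0.04163; intercept = 0.4630 − 0.04163×8.264 = 0.1189.
Vmax = 1/intercept = 8.41 μM/s; Km = slope × Vmax = 0.04163 × 8.41 = 0.350 nM.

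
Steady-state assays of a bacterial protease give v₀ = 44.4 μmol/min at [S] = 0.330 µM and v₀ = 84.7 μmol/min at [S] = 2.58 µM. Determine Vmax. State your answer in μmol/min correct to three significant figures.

97.7 μmol/min

In reciprocal form, 1/v = (Km/Vmax)·(1/[S]) + 1/Vmax. The two points give (1/[S], 1/v) = (3.030, 0.02252) and (0.3876, 0.01181).
Slope = (0.02252 − 0.01181)/(3.030 − 0.3876) = 0.004055; intercept = 0.02252 − 0.004055×3.030 = 0.01023.
Vmax = 1/intercept = 97.7 μmol/min; Km = slope × Vmax = 0.004055 × 97.7 = 0.396 µM.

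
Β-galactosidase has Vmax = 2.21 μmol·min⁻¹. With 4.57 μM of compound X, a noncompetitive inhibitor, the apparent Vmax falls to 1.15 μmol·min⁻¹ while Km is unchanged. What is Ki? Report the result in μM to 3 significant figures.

Noncompetitive: Vmax,app = Vmax/α with α = 1 + [I]/Ki.
α = Vmax/Vmax,app = 2.21/1.15 = 1.922.
Since α = 1 + [I]/Ki, [I]/Ki = 1.922 − 1 = 0.9217 and Ki = 4.57/0.9217 = 4.96 μM.

4.96 μM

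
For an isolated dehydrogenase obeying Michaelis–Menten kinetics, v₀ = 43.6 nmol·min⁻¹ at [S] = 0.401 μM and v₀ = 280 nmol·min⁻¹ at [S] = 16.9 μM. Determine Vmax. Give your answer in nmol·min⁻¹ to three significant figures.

322 nmol·min⁻¹

From v = Vmax[S]/(Km+[S]), each point gives Vmax = v(Km+[S])/[S].
Equating: 43.6(Km+0.401)/0.401 = 280(Km+16.9)/16.9.
108.7·Km + 43.6 = 16.57·Km + 280, so (108.7 − 16.57)·Km = 280 − 43.6.
Km = 236.4/92.16 = 2.57 μM; then Vmax = 43.6(2.57+0.401)/0.401 = 322 nmol·min⁻¹.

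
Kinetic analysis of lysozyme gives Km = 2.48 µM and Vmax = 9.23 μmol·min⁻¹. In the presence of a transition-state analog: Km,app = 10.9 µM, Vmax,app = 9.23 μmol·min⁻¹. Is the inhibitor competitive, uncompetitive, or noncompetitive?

competitive

Km increases (2.48 → 10.9 µM) while Vmax is unchanged — the hallmark of competitive inhibition.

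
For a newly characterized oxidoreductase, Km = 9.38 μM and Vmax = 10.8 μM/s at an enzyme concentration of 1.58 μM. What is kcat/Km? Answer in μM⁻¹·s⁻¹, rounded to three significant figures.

0.729 μM⁻¹·s⁻¹

kcat = Vmax/[E]total = 10.8/1.58 = 6.84 s⁻¹.
kcat/Km = 6.84/9.38 = 0.729 μM⁻¹·s⁻¹.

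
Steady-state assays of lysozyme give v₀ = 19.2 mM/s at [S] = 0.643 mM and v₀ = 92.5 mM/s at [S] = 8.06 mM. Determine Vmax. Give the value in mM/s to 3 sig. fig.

138 mM/s

In reciprocal form, 1/v = (Km/Vmax)·(1/[S]) + 1/Vmax. The two points give (1/[S], 1/v) = (1.555, 0.05208) and (0.1241, 0.01081).
Slope = (0.05208 − 0.01081)/(1.555 − 0.1241) = 0.02884; intercept = 0.05208 − 0.02884×1.555 = 0.007233.
Vmax = 1/intercept = 138 mM/s; Km = slope × Vmax = 0.02884 × 138 = 3.99 mM.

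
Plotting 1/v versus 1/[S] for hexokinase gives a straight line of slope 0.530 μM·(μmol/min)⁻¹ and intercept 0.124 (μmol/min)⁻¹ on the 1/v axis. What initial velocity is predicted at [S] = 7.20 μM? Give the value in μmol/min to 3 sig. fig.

5.06 μmol/min

The y-intercept is 1/Vmax, so Vmax = 1/0.124 = 8.06 μmol/min.
The slope is Km/Vmax, so Km = 0.530 × 8.06 = 4.27 μM.
Then v = 8.06 × 7.20/(4.27 + 7.20) = 5.06 μmol/min.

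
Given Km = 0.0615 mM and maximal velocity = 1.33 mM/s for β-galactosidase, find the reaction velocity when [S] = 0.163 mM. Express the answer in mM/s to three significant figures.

0.966 mM/s

[S]/(Km+[S]) = 0.163/0.2245 = 0.7261, the fractional saturation.
v = 0.7261 × Vmax = 0.7261 × 1.33 = 0.966 mM/s.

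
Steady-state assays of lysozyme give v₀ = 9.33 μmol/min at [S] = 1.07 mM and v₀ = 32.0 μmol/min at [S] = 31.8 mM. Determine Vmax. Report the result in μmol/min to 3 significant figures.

35.0 μmol/min

From v = Vmax[S]/(Km+[S]), each point gives Vmax = v(Km+[S])/[S].
Equating: 9.33(Km+1.07)/1.07 = 32.0(Km+31.8)/31.8.
8.720·Km + 9.33 = 1.006·Km + 32.0, so (8.720 − 1.006)·Km = 32.0 − 9.33.
Km = 22.67/7.713 = 2.94 mM; then Vmax = 9.33(2.94+1.07)/1.07 = 35.0 μmol/min.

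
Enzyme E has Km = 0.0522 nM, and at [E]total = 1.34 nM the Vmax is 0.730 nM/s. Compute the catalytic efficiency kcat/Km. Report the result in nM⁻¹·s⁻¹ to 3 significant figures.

kcat = Vmax/[E]total = 0.730/1.34 = 0.545 s⁻¹.
kcat/Km = 0.545/0.0522 = 10.4 nM⁻¹·s⁻¹.

10.4 nM⁻¹·s⁻¹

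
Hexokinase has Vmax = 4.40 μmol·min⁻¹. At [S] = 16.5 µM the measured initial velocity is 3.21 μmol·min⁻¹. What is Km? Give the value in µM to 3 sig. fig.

v/Vmax = 3.21/4.40 = 0.7295 = [S]/(Km+[S]).
So Km + [S] = [S]/0.7295 = 22.62 µM, giving Km = 22.62 − 16.5 = 6.12 µM.

6.12 µM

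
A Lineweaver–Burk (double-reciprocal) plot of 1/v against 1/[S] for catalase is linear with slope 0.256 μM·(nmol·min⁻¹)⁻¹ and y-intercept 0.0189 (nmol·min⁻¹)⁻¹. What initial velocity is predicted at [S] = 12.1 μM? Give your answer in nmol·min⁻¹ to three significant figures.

The y-intercept is 1/Vmax, so Vmax = 1/0.0189 = 52.9 nmol·min⁻¹.
The slope is Km/Vmax, so Km = 0.256 × 52.9 = 13.5 μM.
Then v = 52.9 × 12.1/(13.5 + 12.1) = 25.0 nmol·min⁻¹.

25.0 nmol·min⁻¹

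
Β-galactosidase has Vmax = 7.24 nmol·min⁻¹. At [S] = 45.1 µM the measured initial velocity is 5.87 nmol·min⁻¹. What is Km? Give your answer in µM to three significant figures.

10.5 µM

v/Vmax = 5.87/7.24 = 0.8108 = [S]/(Km+[S]).
So Km + [S] = [S]/0.8108 = 55.63 µM, giving Km = 55.63 − 45.1 = 10.5 µM.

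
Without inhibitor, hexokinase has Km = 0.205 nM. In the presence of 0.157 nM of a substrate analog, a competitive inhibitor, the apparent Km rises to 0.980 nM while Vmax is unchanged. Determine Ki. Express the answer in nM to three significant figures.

Competitive: Km,app = α·Km with α = 1 + [I]/Ki.
α = Km,app/Km = 0.980/0.205 = 4.780.
Ki = [I]/(α − 1) = 0.157/3.780 = 0.0415 nM.

0.0415 nM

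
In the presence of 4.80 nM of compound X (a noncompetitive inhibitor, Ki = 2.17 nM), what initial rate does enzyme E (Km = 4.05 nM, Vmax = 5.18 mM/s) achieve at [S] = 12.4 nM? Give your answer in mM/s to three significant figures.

1.22 mM/s

α = 1 + [I]/Ki = 1 + 4.80/2.17 = 3.212.
For a noncompetitive inhibitor, Vmax is reduced to Vmax/α while Km is unchanged: Km,app = 4.05 nM, Vmax,app = 1.61 mM/s.
v = Vmax,app·[S]/(Km,app + [S]) = 1.61 × 12.4/(4.05 + 12.4) = 1.22 mM/s.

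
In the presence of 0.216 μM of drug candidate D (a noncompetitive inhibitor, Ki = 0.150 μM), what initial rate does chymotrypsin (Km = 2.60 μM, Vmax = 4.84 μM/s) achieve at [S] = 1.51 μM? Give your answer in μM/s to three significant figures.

0.729 μM/s

α = 1 + [I]/Ki = 1 + 0.216/0.150 = 2.440.
For a noncompetitive inhibitor, Vmax is reduced to Vmax/α while Km is unchanged: Km,app = 2.60 μM, Vmax,app = 1.98 μM/s.
v = Vmax,app·[S]/(Km,app + [S]) = 1.98 × 1.51/(2.60 + 1.51) = 0.729 μM/s.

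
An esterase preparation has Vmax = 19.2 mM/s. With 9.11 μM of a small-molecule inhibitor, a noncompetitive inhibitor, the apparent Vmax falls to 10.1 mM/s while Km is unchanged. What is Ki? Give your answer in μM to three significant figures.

Noncompetitive: Vmax,app = Vmax/α with α = 1 + [I]/Ki.
α = Vmax/Vmax,app = 19.2/10.1 = 1.901.
Ki = [I]/(α − 1) = 9.11/0.9010 = 10.1 μM.

10.1 μM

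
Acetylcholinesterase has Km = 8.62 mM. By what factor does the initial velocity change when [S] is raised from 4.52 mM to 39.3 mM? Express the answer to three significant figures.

2.38

The fractional saturations are [S]/(Km+[S]) = 4.52/13.14 = 0.3440 and 39.3/47.92 = 0.8201.
v₂/v₁ is just their ratio: 0.8201/0.3440 = 2.38.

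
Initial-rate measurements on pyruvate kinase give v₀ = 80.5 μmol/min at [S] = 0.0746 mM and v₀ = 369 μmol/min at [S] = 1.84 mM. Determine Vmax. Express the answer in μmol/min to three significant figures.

In reciprocal form, 1/v = (Km/Vmax)·(1/[S]) + 1/Vmax. The two points give (1/[S], 1/v) = (13.40, 0.01242) and (0.5435, 0.002710).
Slope = (0.01242 − 0.002710)/(13.40 − 0.5435) = 0.0007552; intercept = 0.01242 − 0.0007552×13.40 = 0.002300.
Vmax = 1/intercept = 435 μmol/min; Km = slope × Vmax = 0.0007552 × 435 = 0.328 mM.

435 μmol/min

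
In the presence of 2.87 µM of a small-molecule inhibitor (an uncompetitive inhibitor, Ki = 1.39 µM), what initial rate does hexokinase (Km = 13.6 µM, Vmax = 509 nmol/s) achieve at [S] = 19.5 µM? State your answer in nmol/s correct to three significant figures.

135 nmol/s

α = 1 + [I]/Ki = 1 + 2.87/1.39 = 3.065.
For an uncompetitive inhibitor, both parameters are divided by α, giving Vmax/α and Km/α: Km,app = 4.44 µM, Vmax,app = 166 nmol/s.
v = Vmax,app·[S]/(Km,app + [S]) = 166 × 19.5/(4.44 + 19.5) = 135 nmol/s.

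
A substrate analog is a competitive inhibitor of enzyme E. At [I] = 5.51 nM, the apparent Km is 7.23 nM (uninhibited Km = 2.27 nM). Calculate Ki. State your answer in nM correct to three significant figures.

2.52 nM

Competitive: Km,app = α·Km with α = 1 + [I]/Ki.
α = Km,app/Km = 7.23/2.27 = 3.185.
Ki = [I]/(α − 1) = 5.51/2.185 = 2.52 nM.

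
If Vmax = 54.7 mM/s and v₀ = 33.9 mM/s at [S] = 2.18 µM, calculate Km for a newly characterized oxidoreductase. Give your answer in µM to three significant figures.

From v = Vmax[S]/(Km+[S]), Km = [S](Vmax − v)/v.
Km = 2.18 × (54.7 − 33.9) / 33.9 = 45.34/33.9 = 1.34 µM.

1.34 µM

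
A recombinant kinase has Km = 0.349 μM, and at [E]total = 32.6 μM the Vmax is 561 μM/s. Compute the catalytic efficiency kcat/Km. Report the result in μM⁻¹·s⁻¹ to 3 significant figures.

kcat = Vmax/[E]total = 561/32.6 = 17.2 s⁻¹.
kcat/Km = 17.2/0.349 = 49.3 μM⁻¹·s⁻¹.

49.3 μM⁻¹·s⁻¹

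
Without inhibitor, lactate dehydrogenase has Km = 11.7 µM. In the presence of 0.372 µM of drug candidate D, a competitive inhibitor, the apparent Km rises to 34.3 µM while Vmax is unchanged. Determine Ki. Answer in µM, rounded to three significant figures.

Competitive: Km,app = α·Km with α = 1 + [I]/Ki.
α = Km,app/Km = 34.3/11.7 = 2.932.
Ki = [I]/(α − 1) = 0.372/1.932 = 0.193 µM.

0.193 µM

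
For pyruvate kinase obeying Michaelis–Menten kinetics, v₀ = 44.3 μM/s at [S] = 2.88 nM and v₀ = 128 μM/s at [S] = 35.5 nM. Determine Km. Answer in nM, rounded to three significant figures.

7.11 nM

From v = Vmax[S]/(Km+[S]), each point gives Vmax = v(Km+[S])/[S].
Equating: 44.3(Km+2.88)/2.88 = 128(Km+35.5)/35.5.
15.38·Km + 44.3 = 3.606·Km + 128, so (15.38 − 3.606)·Km = 128 − 44.3.
Km = 83.70/11.78 = 7.11 nM; then Vmax = 44.3(7.11+2.88)/2.88 = 154 μM/s.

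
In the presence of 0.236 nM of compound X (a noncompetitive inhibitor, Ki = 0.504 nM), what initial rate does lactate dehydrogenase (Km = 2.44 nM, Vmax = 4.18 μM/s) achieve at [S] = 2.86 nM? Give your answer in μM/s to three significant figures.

1.54 μM/s

α = 1 + [I]/Ki = 1 + 0.236/0.504 = 1.468.
For a noncompetitive inhibitor, Vmax is reduced to Vmax/α while Km is unchanged: Km,app = 2.44 nM, Vmax,app = 2.85 μM/s.
v = Vmax,app·[S]/(Km,app + [S]) = 2.85 × 2.86/(2.44 + 2.86) = 1.54 μM/s.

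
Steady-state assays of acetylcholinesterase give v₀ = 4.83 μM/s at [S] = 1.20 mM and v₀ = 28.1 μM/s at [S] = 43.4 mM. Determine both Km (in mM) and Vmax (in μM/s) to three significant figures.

Km = 6.89 mM; Vmax = 32.6 μM/s

In reciprocal form, 1/v = (Km/Vmax)·(1/[S]) + 1/Vmax. The two points give (1/[S], 1/v) = (0.8333, 0.2070) and (0.02304, 0.03559).
Slope = (0.2070 − 0.03559)/(0.8333 − 0.02304) = 0.2116; intercept = 0.2070 − 0.2116×0.8333 = 0.03071.
Vmax = 1/intercept = 32.6 μM/s; Km = slope × Vmax = 0.2116 × 32.6 = 6.89 mM.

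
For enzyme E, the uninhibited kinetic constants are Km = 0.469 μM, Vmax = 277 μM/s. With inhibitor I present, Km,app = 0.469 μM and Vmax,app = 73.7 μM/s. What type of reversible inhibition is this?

Vmax decreases (277 → 73.7 μM/s) while Km is unchanged — pure noncompetitive inhibition.

noncompetitive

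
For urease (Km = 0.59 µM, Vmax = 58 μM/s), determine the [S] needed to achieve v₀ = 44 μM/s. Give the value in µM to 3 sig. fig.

The required fractional saturation is v/Vmax = 44/58 = 0.7586.
Then [S]/(Km+[S]) = 0.7586 ⇒ [S] = 0.59 × 0.7586/(1 − 0.7586) = 1.85 µM.

1.85 µM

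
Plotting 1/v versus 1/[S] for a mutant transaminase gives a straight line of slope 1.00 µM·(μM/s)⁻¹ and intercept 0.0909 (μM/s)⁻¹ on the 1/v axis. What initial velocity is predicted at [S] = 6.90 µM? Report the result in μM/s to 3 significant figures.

The y-intercept is 1/Vmax, so Vmax = 1/0.0909 = 11.0 μM/s.
The slope is Km/Vmax, so Km = 1.00 × 11.0 = 11.0 µM.
Then v = 11.0 × 6.90/(11.0 + 6.90) = 4.24 μM/s.

4.24 μM/s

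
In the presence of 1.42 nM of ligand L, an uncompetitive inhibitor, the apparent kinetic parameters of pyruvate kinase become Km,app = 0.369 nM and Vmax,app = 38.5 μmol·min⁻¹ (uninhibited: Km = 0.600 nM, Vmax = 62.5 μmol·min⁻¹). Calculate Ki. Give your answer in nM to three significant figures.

2.28 nM

Uncompetitive: Vmax,app = Vmax/α (and Km,app = Km/α) with α = 1 + [I]/Ki.
α = Vmax/Vmax,app = 62.5/38.5 = 1.623.
Since α = 1 + [I]/Ki, [I]/Ki = 1.623 − 1 = 0.6234 and Ki = 1.42/0.6234 = 2.28 nM.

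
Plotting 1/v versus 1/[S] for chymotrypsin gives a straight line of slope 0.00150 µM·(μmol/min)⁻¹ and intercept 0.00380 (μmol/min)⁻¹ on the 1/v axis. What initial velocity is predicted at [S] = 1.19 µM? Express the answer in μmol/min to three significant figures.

The y-intercept is 1/Vmax, so Vmax = 1/0.00380 = 263 μmol/min.
The slope is Km/Vmax, so Km = 0.00150 × 263 = 0.395 µM.
Then v = 263 × 1.19/(0.395 + 1.19) = 198 μmol/min.

198 μmol/min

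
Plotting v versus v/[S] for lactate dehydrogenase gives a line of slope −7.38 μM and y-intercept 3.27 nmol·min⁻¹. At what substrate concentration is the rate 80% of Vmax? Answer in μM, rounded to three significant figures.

The Eadie–Hofstee slope gives Km = 7.38 μM (slope = −Km).
v/Vmax = [S]/(Km+[S]) = 0.8 ⇒ [S] = Km·0.8/(1−0.8) = 7.38 × 4.000 = 29.5 μM.

29.5 μM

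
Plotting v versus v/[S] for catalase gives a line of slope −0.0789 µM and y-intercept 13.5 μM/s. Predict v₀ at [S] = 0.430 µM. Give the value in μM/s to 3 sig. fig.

In the Eadie–Hofstee form v = Vmax − Km·(v/[S]), the slope is −Km and the intercept is Vmax, so Km = 0.0789 µM and Vmax = 13.5 μM/s.
v = 13.5 × 0.430/(0.0789 + 0.430) = 11.4 μM/s.

11.4 μM/s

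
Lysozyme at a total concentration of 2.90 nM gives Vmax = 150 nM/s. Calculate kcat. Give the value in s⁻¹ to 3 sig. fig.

51.7 s⁻¹

kcat = Vmax/[E]total = 150 nM/s / 2.90 nM = 51.7 s⁻¹.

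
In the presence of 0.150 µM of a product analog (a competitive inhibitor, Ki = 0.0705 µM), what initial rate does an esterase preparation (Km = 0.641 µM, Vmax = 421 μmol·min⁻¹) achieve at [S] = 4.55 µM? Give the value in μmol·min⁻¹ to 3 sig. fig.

292 μmol·min⁻¹

α = 1 + [I]/Ki = 1 + 0.150/0.0705 = 3.128.
For a competitive inhibitor, Vmax is unchanged and the apparent Km becomes α·Km: Km,app = 2.00 µM, Vmax,app = 421 μmol·min⁻¹.
v = Vmax,app·[S]/(Km,app + [S]) = 421 × 4.55/(2.00 + 4.55) = 292 μmol·min⁻¹.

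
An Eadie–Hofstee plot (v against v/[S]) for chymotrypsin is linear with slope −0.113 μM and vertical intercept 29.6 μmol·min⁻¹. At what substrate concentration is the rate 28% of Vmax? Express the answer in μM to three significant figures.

0.0439 μM

The Eadie–Hofstee slope gives Km = 0.113 μM (slope = −Km).
v/Vmax = [S]/(Km+[S]) = 0.28 ⇒ [S] = Km·0.28/(1−0.28) = 0.113 × 0.3889 = 0.0439 μM.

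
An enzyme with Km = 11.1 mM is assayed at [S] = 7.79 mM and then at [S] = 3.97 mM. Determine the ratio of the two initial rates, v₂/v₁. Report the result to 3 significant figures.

0.639

Since Vmax cancels, v₂/v₁ = [S]₂(Km+[S]₁) / [S]₁(Km+[S]₂).
= 3.97×(11.1+7.79) / (7.79×(11.1+3.97)) = 74.99/117.4 = 0.639.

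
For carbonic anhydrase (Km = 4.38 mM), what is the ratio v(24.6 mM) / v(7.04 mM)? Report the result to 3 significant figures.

The fractional saturations are [S]/(Km+[S]) = 7.04/11.42 = 0.6165 and 24.6/28.98 = 0.8489.
v₂/v₁ is just their ratio: 0.8489/0.6165 = 1.38.

1.38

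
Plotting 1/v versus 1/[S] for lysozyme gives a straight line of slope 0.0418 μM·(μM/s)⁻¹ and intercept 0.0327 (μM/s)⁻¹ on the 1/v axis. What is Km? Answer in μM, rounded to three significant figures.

1.28 μM

y-intercept = 1/Vmax ⇒ Vmax = 30.6 μM/s; slope = Km/Vmax ⇒ Km = slope × Vmax.
Km = 0.0418 × 30.6 = 1.28 μM.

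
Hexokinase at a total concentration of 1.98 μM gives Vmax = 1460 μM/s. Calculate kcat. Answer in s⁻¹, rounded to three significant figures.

737 s⁻¹

kcat = Vmax/[E]total = 1460 μM/s / 1.98 μM = 737 s⁻¹.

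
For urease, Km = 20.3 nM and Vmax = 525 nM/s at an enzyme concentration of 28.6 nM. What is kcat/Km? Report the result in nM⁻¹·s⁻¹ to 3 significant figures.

kcat = Vmax/[E]total = 525/28.6 = 18.4 s⁻¹.
kcat/Km = 18.4/20.3 = 0.904 nM⁻¹·s⁻¹.

0.904 nM⁻¹·s⁻¹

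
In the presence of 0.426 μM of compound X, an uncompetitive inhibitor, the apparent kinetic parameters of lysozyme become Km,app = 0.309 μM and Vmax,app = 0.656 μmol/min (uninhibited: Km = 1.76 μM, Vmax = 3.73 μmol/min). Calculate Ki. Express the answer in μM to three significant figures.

0.0909 μM

Uncompetitive: Vmax,app = Vmax/α (and Km,app = Km/α) with α = 1 + [I]/Ki.
α = Vmax/Vmax,app = 3.73/0.656 = 5.686.
Since α = 1 + [I]/Ki, [I]/Ki = 5.686 − 1 = 4.686 and Ki = 0.426/4.686 = 0.0909 μM.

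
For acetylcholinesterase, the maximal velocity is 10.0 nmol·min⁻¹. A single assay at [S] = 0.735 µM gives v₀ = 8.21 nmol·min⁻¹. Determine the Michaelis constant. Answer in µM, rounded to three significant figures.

v/Vmax = 8.21/10.0 = 0.8210 = [S]/(Km+[S]).
So Km + [S] = [S]/0.8210 = 0.8952 µM, giving Km = 0.8952 − 0.735 = 0.160 µM.

0.160 µM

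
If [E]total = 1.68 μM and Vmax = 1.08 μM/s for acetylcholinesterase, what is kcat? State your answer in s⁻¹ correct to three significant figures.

kcat = Vmax/[E]total = 1.08 μM/s / 1.68 μM = 0.643 s⁻¹.

0.643 s⁻¹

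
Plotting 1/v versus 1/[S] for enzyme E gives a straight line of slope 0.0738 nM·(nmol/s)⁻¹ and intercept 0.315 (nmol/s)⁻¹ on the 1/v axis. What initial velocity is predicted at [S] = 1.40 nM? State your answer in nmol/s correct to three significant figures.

2.72 nmol/s

The y-intercept is 1/Vmax, so Vmax = 1/0.315 = 3.17 nmol/s.
The slope is Km/Vmax, so Km = 0.0738 × 3.17 = 0.234 nM.
Then v = 3.17 × 1.40/(0.234 + 1.40) = 2.72 nmol/s.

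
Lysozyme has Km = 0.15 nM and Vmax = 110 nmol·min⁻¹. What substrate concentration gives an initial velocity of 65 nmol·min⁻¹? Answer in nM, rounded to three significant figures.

0.217 nM

Rearranging v = Vmax[S]/(Km+[S]) gives [S] = Km·v/(Vmax − v).
[S] = 0.15 × 65 / (110 − 65) = 9.750/45.00 = 0.217 nM.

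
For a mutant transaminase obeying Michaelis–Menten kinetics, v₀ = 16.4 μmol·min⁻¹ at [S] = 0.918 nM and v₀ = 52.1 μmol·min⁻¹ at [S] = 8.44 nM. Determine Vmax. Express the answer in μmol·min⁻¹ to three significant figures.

From v = Vmax[S]/(Km+[S]), each point gives Vmax = v(Km+[S])/[S].
Equating: 16.4(Km+0.918)/0.918 = 52.1(Km+8.44)/8.44.
17.86·Km + 16.4 = 6.173·Km + 52.1, so (17.86 − 6.173)·Km = 52.1 − 16.4.
Km = 35.70/11.69 = 3.05 nM; then Vmax = 16.4(3.05+0.918)/0.918 = 70.9 μmol·min⁻¹.

70.9 μmol·min⁻¹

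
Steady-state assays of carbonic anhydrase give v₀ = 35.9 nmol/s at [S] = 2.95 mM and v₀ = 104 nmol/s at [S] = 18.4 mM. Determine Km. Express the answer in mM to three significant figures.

From v = Vmax[S]/(Km+[S]), each point gives Vmax = v(Km+[S])/[S].
Equating: 35.9(Km+2.95)/2.95 = 104(Km+18.4)/18.4.
12.17·Km + 35.9 = 5.652·Km + 104, so (12.17 − 5.652)·Km = 104 − 35.9.
Km = 68.10/6.517 = 10.4 mM; then Vmax = 35.9(10.4+2.95)/2.95 = 163 nmol/s.

10.4 mM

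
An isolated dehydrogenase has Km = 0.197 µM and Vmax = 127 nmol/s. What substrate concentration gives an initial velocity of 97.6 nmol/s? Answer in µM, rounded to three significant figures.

The required fractional saturation is v/Vmax = 97.6/127 = 0.7685.
Then [S]/(Km+[S]) = 0.7685 ⇒ [S] = 0.197 × 0.7685/(1 − 0.7685) = 0.654 µM.

0.654 µM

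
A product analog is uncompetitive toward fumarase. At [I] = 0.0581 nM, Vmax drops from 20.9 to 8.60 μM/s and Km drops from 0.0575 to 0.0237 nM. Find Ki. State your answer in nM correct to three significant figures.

Uncompetitive: Vmax,app = Vmax/α (and Km,app = Km/α) with α = 1 + [I]/Ki.
α = Vmax/Vmax,app = 20.9/8.60 = 2.430.
Since α = 1 + [I]/Ki, [I]/Ki = 2.430 − 1 = 1.430 and Ki = 0.0581/1.430 = 0.0406 nM.

0.0406 nM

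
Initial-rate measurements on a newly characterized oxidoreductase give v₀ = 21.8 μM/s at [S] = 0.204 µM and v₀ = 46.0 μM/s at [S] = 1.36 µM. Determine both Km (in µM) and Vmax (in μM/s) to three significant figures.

In reciprocal form, 1/v = (Km/Vmax)·(1/[S]) + 1/Vmax. The two points give (1/[S], 1/v) = (4.902, 0.04587) and (0.7353, 0.02174).
Slope = (0.04587 − 0.02174)/(4.902 − 0.7353) = 0.005792; intercept = 0.04587 − 0.005792×4.902 = 0.01748.
Vmax = 1/intercept = 57.2 μM/s; Km = slope × Vmax = 0.005792 × 57.2 = 0.331 µM.

Km = 0.331 µM; Vmax = 57.2 μM/s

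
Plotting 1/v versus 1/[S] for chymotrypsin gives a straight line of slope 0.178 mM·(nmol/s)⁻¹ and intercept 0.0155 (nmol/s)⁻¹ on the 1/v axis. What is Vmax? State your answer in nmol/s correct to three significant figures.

64.5 nmol/s

The y-intercept of a Lineweaver–Burk plot equals 1/Vmax, so Vmax = 1/0.0155 = 64.5 nmol/s.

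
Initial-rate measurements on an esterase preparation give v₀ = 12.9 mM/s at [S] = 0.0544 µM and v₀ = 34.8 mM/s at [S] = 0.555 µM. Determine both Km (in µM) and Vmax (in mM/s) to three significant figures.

From v = Vmax[S]/(Km+[S]), each point gives Vmax = v(Km+[S])/[S].
Equating: 12.9(Km+0.0544)/0.0544 = 34.8(Km+0.555)/0.555.
237.1·Km + 12.9 = 62.70·Km + 34.8, so (237.1 − 62.70)·Km = 34.8 − 12.9.
Km = 21.90/174.4 = 0.126 µM; then Vmax = 12.9(0.126+0.0544)/0.0544 = 42.7 mM/s.

Km = 0.126 µM; Vmax = 42.7 mM/s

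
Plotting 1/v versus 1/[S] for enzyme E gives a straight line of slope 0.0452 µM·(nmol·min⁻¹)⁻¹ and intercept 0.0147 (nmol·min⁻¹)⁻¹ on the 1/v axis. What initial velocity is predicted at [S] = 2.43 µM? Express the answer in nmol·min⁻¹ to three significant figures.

The y-intercept is 1/Vmax, so Vmax = 1/0.0147 = 68.0 nmol·min⁻¹.
The slope is Km/Vmax, so Km = 0.0452 × 68.0 = 3.07 µM.
Then v = 68.0 × 2.43/(3.07 + 2.43) = 30.0 nmol·min⁻¹.

30.0 nmol·min⁻¹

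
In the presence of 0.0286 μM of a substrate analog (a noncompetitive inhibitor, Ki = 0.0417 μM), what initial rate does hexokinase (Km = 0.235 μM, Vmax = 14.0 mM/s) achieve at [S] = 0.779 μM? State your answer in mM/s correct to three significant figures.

With α = 1 + [I]/Ki = 1 + 0.0286/0.0417 = 1.686, the noncompetitive rate law is v = (Vmax/α)·[S] / (Km + [S]).
v = (14.0/1.686)×0.779 / (0.235 + 0.779) = 6.469/1.014 = 6.38 mM/s.

6.38 mM/s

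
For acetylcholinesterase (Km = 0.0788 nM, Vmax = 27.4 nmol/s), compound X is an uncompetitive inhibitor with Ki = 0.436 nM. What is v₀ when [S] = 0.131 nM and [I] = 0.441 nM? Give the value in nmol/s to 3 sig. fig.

10.5 nmol/s

α = 1 + [I]/Ki = 1 + 0.441/0.436 = 2.011.
For an uncompetitive inhibitor, both parameters are divided by α, giving Vmax/α and Km/α: Km,app = 0.0392 nM, Vmax,app = 13.6 nmol/s.
v = Vmax,app·[S]/(Km,app + [S]) = 13.6 × 0.131/(0.0392 + 0.131) = 10.5 nmol/s.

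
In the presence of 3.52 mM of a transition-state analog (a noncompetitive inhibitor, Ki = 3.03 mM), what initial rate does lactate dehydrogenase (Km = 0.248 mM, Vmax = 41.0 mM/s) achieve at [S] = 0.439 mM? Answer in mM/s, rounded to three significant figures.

With α = 1 + [I]/Ki = 1 + 3.52/3.03 = 2.162, the noncompetitive rate law is v = (Vmax/α)·[S] / (Km + [S]).
v = (41.0/2.162)×0.439 / (0.248 + 0.439) = 8.326/0.6870 = 12.1 mM/s.

12.1 mM/s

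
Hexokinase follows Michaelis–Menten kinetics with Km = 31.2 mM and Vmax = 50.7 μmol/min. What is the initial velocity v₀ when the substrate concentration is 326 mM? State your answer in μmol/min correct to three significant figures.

46.3 μmol/min

[S]/(Km+[S]) = 326/357.2 = 0.9127, the fractional saturation.
v = 0.9127 × Vmax = 0.9127 × 50.7 = 46.3 μmol/min.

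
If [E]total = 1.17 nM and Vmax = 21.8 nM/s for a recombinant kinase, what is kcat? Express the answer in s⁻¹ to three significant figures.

kcat = Vmax/[E]total = 21.8 nM/s / 1.17 nM = 18.6 s⁻¹.

18.6 s⁻¹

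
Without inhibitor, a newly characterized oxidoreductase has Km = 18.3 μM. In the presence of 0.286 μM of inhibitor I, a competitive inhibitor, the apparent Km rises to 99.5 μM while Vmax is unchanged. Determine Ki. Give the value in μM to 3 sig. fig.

Competitive: Km,app = α·Km with α = 1 + [I]/Ki.
α = Km,app/Km = 99.5/18.3 = 5.437.
Since α = 1 + [I]/Ki, [I]/Ki = 5.437 − 1 = 4.437 and Ki = 0.286/4.437 = 0.0645 μM.

0.0645 μM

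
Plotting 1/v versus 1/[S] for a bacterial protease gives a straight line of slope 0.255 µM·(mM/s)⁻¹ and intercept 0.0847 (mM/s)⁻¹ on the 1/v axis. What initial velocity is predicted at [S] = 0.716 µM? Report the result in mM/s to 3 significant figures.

2.27 mM/s

The y-intercept is 1/Vmax, so Vmax = 1/0.0847 = 11.8 mM/s.
The slope is Km/Vmax, so Km = 0.255 × 11.8 = 3.01 µM.
Then v = 11.8 × 0.716/(3.01 + 0.716) = 2.27 mM/s.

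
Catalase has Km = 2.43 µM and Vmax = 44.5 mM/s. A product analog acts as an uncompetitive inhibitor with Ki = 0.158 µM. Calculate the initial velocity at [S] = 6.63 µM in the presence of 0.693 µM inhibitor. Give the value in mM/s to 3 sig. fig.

α = 1 + [I]/Ki = 1 + 0.693/0.158 = 5.386.
For an uncompetitive inhibitor, both parameters are divided by α, giving Vmax/α and Km/α: Km,app = 0.451 µM, Vmax,app = 8.26 mM/s.
v = Vmax,app·[S]/(Km,app + [S]) = 8.26 × 6.63/(0.451 + 6.63) = 7.74 mM/s.

7.74 mM/s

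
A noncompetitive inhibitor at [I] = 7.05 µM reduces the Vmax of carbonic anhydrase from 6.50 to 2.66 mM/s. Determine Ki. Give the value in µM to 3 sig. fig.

4.88 µM

Noncompetitive: Vmax,app = Vmax/α with α = 1 + [I]/Ki.
α = Vmax/Vmax,app = 6.50/2.66 = 2.444.
Since α = 1 + [I]/Ki, [I]/Ki = 2.444 − 1 = 1.444 and Ki = 7.05/1.444 = 4.88 µM.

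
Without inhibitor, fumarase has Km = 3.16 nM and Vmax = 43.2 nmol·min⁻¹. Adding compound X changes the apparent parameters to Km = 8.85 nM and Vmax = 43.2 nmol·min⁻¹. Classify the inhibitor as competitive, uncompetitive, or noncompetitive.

competitive

Km increases (3.16 → 8.85 nM) while Vmax is unchanged — the hallmark of competitive inhibition.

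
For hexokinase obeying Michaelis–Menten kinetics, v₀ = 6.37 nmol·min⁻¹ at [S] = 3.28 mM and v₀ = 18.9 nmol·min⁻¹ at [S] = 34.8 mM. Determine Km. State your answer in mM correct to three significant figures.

8.96 mM

In reciprocal form, 1/v = (Km/Vmax)·(1/[S]) + 1/Vmax. The two points give (1/[S], 1/v) = (0.3049, 0.1570) and (0.02874, 0.05291).
Slope = (0.1570 − 0.05291)/(0.3049 − 0.02874) = 0.3769; intercept = 0.1570 − 0.3769×0.3049 = 0.04208.
Vmax = 1/intercept = 23.8 nmol·min⁻¹; Km = slope × Vmax = 0.3769 × 23.8 = 8.96 mM.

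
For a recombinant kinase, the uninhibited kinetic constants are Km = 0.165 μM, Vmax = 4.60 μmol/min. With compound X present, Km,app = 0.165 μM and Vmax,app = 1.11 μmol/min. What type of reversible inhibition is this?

noncompetitive

Vmax decreases (4.60 → 1.11 μmol/min) while Km is unchanged — pure noncompetitive inhibition.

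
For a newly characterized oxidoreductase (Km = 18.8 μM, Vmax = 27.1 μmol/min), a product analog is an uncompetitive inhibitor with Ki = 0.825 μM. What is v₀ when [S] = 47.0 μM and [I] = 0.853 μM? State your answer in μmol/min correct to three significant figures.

With α = 1 + [I]/Ki = 1 + 0.853/0.825 = 2.034, the uncompetitive rate law is v = (Vmax/α)·[S] / (Km/α + [S]).
v = (27.1/2.034)×47.0 / (18.8/2.034 + 47.0) = 626.2/56.24 = 11.1 μmol/min.

11.1 μmol/min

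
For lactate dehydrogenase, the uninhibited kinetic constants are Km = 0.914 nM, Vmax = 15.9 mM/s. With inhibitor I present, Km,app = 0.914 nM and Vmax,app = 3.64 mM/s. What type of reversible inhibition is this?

noncompetitive

Vmax decreases (15.9 → 3.64 mM/s) while Km is unchanged — pure noncompetitive inhibition.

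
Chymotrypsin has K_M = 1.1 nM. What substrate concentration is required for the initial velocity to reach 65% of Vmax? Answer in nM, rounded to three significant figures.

v/Vmax = [S]/(Km+[S]) = 0.65, so [S] = Km·0.65/(1 − 0.65) = 1.1 × 1.857.
[S] = 2.04 nM.

2.04 nM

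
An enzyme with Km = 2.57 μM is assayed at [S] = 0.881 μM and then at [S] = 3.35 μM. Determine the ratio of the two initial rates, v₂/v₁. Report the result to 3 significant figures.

The fractional saturations are [S]/(Km+[S]) = 0.881/3.451 = 0.2553 and 3.35/5.920 = 0.5659.
v₂/v₁ is just their ratio: 0.5659/0.2553 = 2.22.

2.22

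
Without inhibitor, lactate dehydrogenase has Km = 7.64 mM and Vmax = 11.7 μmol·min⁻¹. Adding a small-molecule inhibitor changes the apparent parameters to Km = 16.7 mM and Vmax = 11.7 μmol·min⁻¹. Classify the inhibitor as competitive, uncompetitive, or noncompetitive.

Km increases (7.64 → 16.7 mM) while Vmax is unchanged — the hallmark of competitive inhibition.

competitive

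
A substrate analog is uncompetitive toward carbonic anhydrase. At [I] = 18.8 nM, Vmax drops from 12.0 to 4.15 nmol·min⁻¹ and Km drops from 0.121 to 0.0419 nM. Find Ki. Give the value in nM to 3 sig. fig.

9.94 nM

Uncompetitive: Vmax,app = Vmax/α (and Km,app = Km/α) with α = 1 + [I]/Ki.
α = Vmax/Vmax,app = 12.0/4.15 = 2.892.
Ki = [I]/(α − 1) = 18.8/1.892 = 9.94 nM.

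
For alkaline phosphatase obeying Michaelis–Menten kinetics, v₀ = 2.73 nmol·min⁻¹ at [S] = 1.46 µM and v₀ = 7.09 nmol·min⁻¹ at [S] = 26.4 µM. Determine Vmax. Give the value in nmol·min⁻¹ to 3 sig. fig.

7.82 nmol·min⁻¹

In reciprocal form, 1/v = (Km/Vmax)·(1/[S]) + 1/Vmax. The two points give (1/[S], 1/v) = (0.6849, 0.3663) and (0.03788, 0.1410).
Slope = (0.3663 − 0.1410)/(0.6849 − 0.03788) = 0.3481; intercept = 0.3663 − 0.3481×0.6849 = 0.1279.
Vmax = 1/intercept = 7.82 nmol·min⁻¹; Km = slope × Vmax = 0.3481 × 7.82 = 2.72 µM.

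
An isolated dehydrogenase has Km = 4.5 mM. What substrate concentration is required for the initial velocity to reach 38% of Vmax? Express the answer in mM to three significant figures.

2.76 mM

v/Vmax = [S]/(Km+[S]) = 0.38, so [S] = Km·0.38/(1 − 0.38) = 4.5 × 0.6129.
[S] = 2.76 mM.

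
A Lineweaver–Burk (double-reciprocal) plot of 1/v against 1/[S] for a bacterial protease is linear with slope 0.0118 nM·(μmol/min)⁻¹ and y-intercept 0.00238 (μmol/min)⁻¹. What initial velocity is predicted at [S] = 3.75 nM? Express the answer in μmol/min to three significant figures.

The y-intercept is 1/Vmax, so Vmax = 1/0.00238 = 420 μmol/min.
The slope is Km/Vmax, so Km = 0.0118 × 420 = 4.96 nM.
Then v = 420 × 3.75/(4.96 + 3.75) = 181 μmol/min.

181 μmol/min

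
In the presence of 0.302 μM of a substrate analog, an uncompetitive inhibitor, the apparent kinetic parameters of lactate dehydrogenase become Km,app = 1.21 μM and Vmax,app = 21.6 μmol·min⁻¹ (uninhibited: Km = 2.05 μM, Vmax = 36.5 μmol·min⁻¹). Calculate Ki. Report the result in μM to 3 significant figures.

Uncompetitive: Vmax,app = Vmax/α (and Km,app = Km/α) with α = 1 + [I]/Ki.
α = Vmax/Vmax,app = 36.5/21.6 = 1.690.
Since α = 1 + [I]/Ki, [I]/Ki = 1.690 − 1 = 0.6898 and Ki = 0.302/0.6898 = 0.438 μM.

0.438 μM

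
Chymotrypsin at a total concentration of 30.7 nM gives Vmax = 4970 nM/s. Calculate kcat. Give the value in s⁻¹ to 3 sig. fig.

162 s⁻¹

kcat = Vmax/[E]total = 4970 nM/s / 30.7 nM = 162 s⁻¹.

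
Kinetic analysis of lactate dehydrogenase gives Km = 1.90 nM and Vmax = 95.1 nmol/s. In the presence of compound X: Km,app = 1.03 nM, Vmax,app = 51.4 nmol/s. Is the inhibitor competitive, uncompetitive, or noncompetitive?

Both Km and Vmax decrease by the same factor (~1.85-fold) — characteristic of uncompetitive inhibition.

uncompetitive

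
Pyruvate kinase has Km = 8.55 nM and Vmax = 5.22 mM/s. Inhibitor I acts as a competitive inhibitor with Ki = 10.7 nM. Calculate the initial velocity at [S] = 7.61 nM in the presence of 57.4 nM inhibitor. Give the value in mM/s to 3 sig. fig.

0.640 mM/s

α = 1 + [I]/Ki = 1 + 57.4/10.7 = 6.364.
For a competitive inhibitor, Vmax is unchanged and the apparent Km becomes α·Km: Km,app = 54.4 nM, Vmax,app = 5.22 mM/s.
v = Vmax,app·[S]/(Km,app + [S]) = 5.22 × 7.61/(54.4 + 7.61) = 0.640 mM/s.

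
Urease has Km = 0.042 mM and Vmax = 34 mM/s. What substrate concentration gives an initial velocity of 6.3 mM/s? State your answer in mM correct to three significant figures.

0.00955 mM

The required fractional saturation is v/Vmax = 6.3/34 = 0.1853.
Then [S]/(Km+[S]) = 0.1853 ⇒ [S] = 0.042 × 0.1853/(1 − 0.1853) = 0.00955 mM.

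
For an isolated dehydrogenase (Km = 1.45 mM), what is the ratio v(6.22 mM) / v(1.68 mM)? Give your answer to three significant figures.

1.51

Since Vmax cancels, v₂/v₁ = [S]₂(Km+[S]₁) / [S]₁(Km+[S]₂).
= 6.22×(1.45+1.68) / (1.68×(1.45+6.22)) = 19.47/12.89 = 1.51.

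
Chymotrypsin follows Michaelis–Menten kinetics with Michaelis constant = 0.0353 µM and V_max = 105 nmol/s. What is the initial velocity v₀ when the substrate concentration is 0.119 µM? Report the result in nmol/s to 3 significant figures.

v = Vmax·[S]/(Km + [S]) = 105 × 0.119 / (0.0353 + 0.119)
  = 12.50 / 0.1543 = 81.0 nmol/s.

81.0 nmol/s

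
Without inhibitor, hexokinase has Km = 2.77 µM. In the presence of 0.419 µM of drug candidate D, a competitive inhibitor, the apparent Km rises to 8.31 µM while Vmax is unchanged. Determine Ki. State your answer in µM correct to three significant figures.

0.210 µM

Competitive: Km,app = α·Km with α = 1 + [I]/Ki.
α = Km,app/Km = 8.31/2.77 = 3.000.
Since α = 1 + [I]/Ki, [I]/Ki = 3.000 − 1 = 2.000 and Ki = 0.419/2.000 = 0.210 µM.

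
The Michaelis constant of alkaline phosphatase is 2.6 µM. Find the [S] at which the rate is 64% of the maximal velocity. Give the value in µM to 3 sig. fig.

v/Vmax = [S]/(Km+[S]) = 0.64, so [S] = Km·0.64/(1 − 0.64) = 2.6 × 1.778.
[S] = 4.62 µM.

4.62 µM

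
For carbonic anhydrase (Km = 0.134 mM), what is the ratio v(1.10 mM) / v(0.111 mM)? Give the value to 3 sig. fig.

The fractional saturations are [S]/(Km+[S]) = 0.111/0.2450 = 0.4531 and 1.10/1.234 = 0.8914.
v₂/v₁ is just their ratio: 0.8914/0.4531 = 1.97.

1.97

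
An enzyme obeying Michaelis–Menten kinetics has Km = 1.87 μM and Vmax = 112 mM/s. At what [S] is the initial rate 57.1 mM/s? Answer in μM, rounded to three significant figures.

1.94 μM

The required fractional saturation is v/Vmax = 57.1/112 = 0.5098.
Then [S]/(Km+[S]) = 0.5098 ⇒ [S] = 1.87 × 0.5098/(1 − 0.5098) = 1.94 μM.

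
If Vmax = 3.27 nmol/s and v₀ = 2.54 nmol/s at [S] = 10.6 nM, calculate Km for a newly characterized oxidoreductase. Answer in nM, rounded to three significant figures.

3.05 nM

v/Vmax = 2.54/3.27 = 0.7768 = [S]/(Km+[S]).
So Km + [S] = [S]/0.7768 = 13.65 nM, giving Km = 13.65 − 10.6 = 3.05 nM.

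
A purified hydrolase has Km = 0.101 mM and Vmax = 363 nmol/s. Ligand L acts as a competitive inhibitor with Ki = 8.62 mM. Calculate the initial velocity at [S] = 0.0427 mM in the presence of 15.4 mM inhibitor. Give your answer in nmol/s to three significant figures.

47.8 nmol/s

α = 1 + [I]/Ki = 1 + 15.4/8.62 = 2.787.
For a competitive inhibitor, Vmax is unchanged and the apparent Km becomes α·Km: Km,app = 0.281 mM, Vmax,app = 363 nmol/s.
v = Vmax,app·[S]/(Km,app + [S]) = 363 × 0.0427/(0.281 + 0.0427) = 47.8 nmol/s.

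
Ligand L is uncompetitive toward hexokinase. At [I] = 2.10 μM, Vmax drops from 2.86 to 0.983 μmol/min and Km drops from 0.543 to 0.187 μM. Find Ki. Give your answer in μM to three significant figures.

Uncompetitive: Vmax,app = Vmax/α (and Km,app = Km/α) with α = 1 + [I]/Ki.
α = Vmax/Vmax,app = 2.86/0.983 = 2.909.
Ki = [I]/(α − 1) = 2.10/1.909 = 1.10 μM.

1.10 μM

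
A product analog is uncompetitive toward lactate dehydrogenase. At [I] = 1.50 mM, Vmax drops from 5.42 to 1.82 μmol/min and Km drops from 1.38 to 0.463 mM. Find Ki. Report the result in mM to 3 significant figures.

Uncompetitive: Vmax,app = Vmax/α (and Km,app = Km/α) with α = 1 + [I]/Ki.
α = Vmax/Vmax,app = 5.42/1.82 = 2.978.
Since α = 1 + [I]/Ki, [I]/Ki = 2.978 − 1 = 1.978 and Ki = 1.50/1.978 = 0.758 mM.

0.758 mM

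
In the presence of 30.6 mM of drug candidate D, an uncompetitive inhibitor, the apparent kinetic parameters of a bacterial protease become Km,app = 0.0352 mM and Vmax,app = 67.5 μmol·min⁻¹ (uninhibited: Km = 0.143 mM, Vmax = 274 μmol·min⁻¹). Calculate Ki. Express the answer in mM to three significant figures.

Uncompetitive: Vmax,app = Vmax/α (and Km,app = Km/α) with α = 1 + [I]/Ki.
α = Vmax/Vmax,app = 274/67.5 = 4.059.
Ki = [I]/(α − 1) = 30.6/3.059 = 10.0 mM.

10.0 mM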